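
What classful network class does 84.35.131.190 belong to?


First octet: 84
Binary: 01010100
0xxxxxxx -> Class A (1-126)
Class A, default mask 255.0.0.0 (/8)


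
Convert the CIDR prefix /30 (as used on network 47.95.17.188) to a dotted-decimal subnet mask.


/30 means 30 network bits, 2 host bits
Binary: 11111111111111111111111111111100
Mask: 255.255.255.252


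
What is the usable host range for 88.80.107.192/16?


Network: 88.80.0.0
Broadcast: 88.80.255.255
First usable = network + 1
Last usable = broadcast - 1
Range: 88.80.0.1 to 88.80.255.254


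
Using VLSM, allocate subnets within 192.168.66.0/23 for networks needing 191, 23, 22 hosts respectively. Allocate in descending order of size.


191 hosts -> /24 (254 usable): 192.168.66.0/24
23 hosts -> /27 (30 usable): 192.168.67.0/27
22 hosts -> /27 (30 usable): 192.168.67.32/27
Allocation: 192.168.66.0/24 (191 hosts, 254 usable); 192.168.67.0/27 (23 hosts, 30 usable); 192.168.67.32/27 (22 hosts, 30 usable)


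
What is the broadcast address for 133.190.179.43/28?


Network: 133.190.179.32/28
Host bits = 4
Set all host bits to 1:
Broadcast: 133.190.179.47


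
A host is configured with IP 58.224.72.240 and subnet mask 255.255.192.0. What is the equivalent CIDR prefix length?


Binary: 11111111.11111111.11000000.00000000
Count leading 1s
Prefix: /18


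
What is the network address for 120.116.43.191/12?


IP:   01111000.01110100.00101011.10111111
Mask: 11111111.11110000.00000000.00000000
AND operation:
Net:  01111000.01110000.00000000.00000000
Network: 120.112.0.0/12


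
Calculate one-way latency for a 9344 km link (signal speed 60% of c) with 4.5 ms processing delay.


Speed = 0.6 * 3e5 km/s = 180000 km/s
Propagation delay = 9344 / 180000 = 0.0519 s = 51.9111 ms
Processing delay = 4.5 ms
Total one-way latency = 56.4111 ms


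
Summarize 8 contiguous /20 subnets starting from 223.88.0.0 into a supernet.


Original prefix: /20
Number of subnets: 8 = 2^3
New prefix = 20 - 3 = 17
Supernet: 223.88.0.0/17


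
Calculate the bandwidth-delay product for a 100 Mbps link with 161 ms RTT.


BDP = bandwidth * RTT
= 100 Mbps * 161 ms
= 100 * 1e6 * 161 / 1000 bits
= 16100000 bits
= 2012500 bytes
= 1965.332 KB
BDP = 16100000 bits (2012500 bytes)


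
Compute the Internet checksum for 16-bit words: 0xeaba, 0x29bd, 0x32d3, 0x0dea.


Sum all words (with carry folding):
+ 0xeaba = 0xeaba
+ 0x29bd = 0x1478
+ 0x32d3 = 0x474b
+ 0x0dea = 0x5535
One's complement: ~0x5535
Checksum = 0xaaca


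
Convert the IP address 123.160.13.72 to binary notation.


123 = 01111011
160 = 10100000
13 = 00001101
72 = 01001000
Binary: 01111011.10100000.00001101.01001000


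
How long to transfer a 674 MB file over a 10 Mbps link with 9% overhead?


Effective throughput = 10 * (1 - 9/100) = 9.1 Mbps
File size in Mb = 674 * 8 = 5392 Mb
Time = 5392 / 9.1
Time = 592.5275 seconds


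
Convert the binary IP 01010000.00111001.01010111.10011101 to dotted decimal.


01010000 = 80
00111001 = 57
01010111 = 87
10011101 = 157
IP: 80.57.87.157


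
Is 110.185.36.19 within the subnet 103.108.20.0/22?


Subnet network: 103.108.20.0
Test IP AND mask: 110.185.36.0
No, 110.185.36.19 is not in 103.108.20.0/22


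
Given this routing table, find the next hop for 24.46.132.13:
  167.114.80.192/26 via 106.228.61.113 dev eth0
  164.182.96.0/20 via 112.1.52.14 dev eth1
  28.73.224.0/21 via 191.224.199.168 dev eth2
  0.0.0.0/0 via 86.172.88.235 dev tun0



Longest prefix match for 24.46.132.13:
  /26 167.114.80.192: no
  /20 164.182.96.0: no
  /21 28.73.224.0: no
  /0 0.0.0.0: MATCH
Selected: next-hop 86.172.88.235 via tun0 (matched /0)


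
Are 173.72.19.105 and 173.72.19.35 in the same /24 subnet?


Mask: 255.255.255.0
173.72.19.105 AND mask = 173.72.19.0
173.72.19.35 AND mask = 173.72.19.0
Yes, same subnet (173.72.19.0)


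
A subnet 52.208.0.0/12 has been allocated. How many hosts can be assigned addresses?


Host bits = 32 - 12 = 20
Total addresses = 2^20 = 1048576
Usable = total - 2 (network and broadcast)
Usable hosts: 1048574


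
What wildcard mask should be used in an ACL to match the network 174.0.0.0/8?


Subnet mask: 255.0.0.0
Wildcard = 255.255.255.255 - subnet mask
255 - 255 = 0
255 - 0 = 255
255 - 0 = 255
255 - 0 = 255
Wildcard: 0.255.255.255


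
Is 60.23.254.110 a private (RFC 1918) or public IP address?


RFC 1918 private ranges:
  10.0.0.0/8 (10.0.0.0 - 10.255.255.255)
  172.16.0.0/12 (172.16.0.0 - 172.31.255.255)
  192.168.0.0/16 (192.168.0.0 - 192.168.255.255)
Public (not in any RFC 1918 range)


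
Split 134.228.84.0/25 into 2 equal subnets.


New prefix = 25 + 1 = 26
Each subnet has 64 addresses
  134.228.84.0/26
  134.228.84.64/26
Subnets: 134.228.84.0/26, 134.228.84.64/26


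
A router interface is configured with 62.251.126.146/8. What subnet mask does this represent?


/8 means 8 network bits, 24 host bits
Binary: 11111111000000000000000000000000
Mask: 255.0.0.0


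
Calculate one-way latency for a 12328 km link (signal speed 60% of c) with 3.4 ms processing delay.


Speed = 0.6 * 3e5 km/s = 180000 km/s
Propagation delay = 12328 / 180000 = 0.0685 s = 68.4889 ms
Processing delay = 3.4 ms
Total one-way latency = 71.8889 ms


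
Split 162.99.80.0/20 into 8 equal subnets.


New prefix = 20 + 3 = 23
Each subnet has 512 addresses
  162.99.80.0/23
  162.99.82.0/23
  162.99.84.0/23
  162.99.86.0/23
  162.99.88.0/23
  162.99.90.0/23
  162.99.92.0/23
  162.99.94.0/23
Subnets: 162.99.80.0/23, 162.99.82.0/23, 162.99.84.0/23, 162.99.86.0/23, 162.99.88.0/23, 162.99.90.0/23, 162.99.92.0/23, 162.99.94.0/23


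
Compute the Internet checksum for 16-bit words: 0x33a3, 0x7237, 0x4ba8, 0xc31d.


Sum all words (with carry folding):
+ 0x33a3 = 0x33a3
+ 0x7237 = 0xa5da
+ 0x4ba8 = 0xf182
+ 0xc31d = 0xb4a0
One's complement: ~0xb4a0
Checksum = 0x4b5f


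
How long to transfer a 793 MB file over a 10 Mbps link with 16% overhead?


Effective throughput = 10 * (1 - 16/100) = 8.4 Mbps
File size in Mb = 793 * 8 = 6344 Mb
Time = 6344 / 8.4
Time = 755.2381 seconds


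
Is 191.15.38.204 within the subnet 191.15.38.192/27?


Subnet network: 191.15.38.192
Test IP AND mask: 191.15.38.192
Yes, 191.15.38.204 is in 191.15.38.192/27


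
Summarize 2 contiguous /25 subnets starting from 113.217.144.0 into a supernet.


Original prefix: /25
Number of subnets: 2 = 2^1
New prefix = 25 - 1 = 24
Supernet: 113.217.144.0/24


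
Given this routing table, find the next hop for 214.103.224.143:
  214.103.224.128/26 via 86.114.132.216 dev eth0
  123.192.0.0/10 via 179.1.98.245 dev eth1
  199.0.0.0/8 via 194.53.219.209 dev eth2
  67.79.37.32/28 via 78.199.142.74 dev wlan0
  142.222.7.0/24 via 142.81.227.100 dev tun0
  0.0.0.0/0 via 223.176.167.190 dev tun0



Longest prefix match for 214.103.224.143:
  /26 214.103.224.128: MATCH
  /10 123.192.0.0: no
  /8 199.0.0.0: no
  /28 67.79.37.32: no
  /24 142.222.7.0: no
  /0 0.0.0.0: MATCH
Selected: next-hop 86.114.132.216 via eth0 (matched /26)


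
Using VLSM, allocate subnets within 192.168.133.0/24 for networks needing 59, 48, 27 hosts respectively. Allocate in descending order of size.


59 hosts -> /26 (62 usable): 192.168.133.0/26
48 hosts -> /26 (62 usable): 192.168.133.64/26
27 hosts -> /27 (30 usable): 192.168.133.128/27
Allocation: 192.168.133.0/26 (59 hosts, 62 usable); 192.168.133.64/26 (48 hosts, 62 usable); 192.168.133.128/27 (27 hosts, 30 usable)


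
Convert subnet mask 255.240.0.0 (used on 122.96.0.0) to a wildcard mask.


Subnet mask: 255.240.0.0
Wildcard = 255.255.255.255 - subnet mask
255 - 255 = 0
255 - 240 = 15
255 - 0 = 255
255 - 0 = 255
Wildcard: 0.15.255.255


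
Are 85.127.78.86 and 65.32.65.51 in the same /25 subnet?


Mask: 255.255.255.128
85.127.78.86 AND mask = 85.127.78.0
65.32.65.51 AND mask = 65.32.65.0
No, different subnets (85.127.78.0 vs 65.32.65.0)


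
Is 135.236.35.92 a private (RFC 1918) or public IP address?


RFC 1918 private ranges:
  10.0.0.0/8 (10.0.0.0 - 10.255.255.255)
  172.16.0.0/12 (172.16.0.0 - 172.31.255.255)
  192.168.0.0/16 (192.168.0.0 - 192.168.255.255)
Public (not in any RFC 1918 range)


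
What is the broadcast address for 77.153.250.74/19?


Network: 77.153.224.0/19
Host bits = 13
Set all host bits to 1:
Broadcast: 77.153.255.255


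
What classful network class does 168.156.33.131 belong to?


First octet: 168
Binary: 10101000
10xxxxxx -> Class B (128-191)
Class B, default mask 255.255.0.0 (/16)


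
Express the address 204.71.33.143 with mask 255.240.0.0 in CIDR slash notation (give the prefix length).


Binary: 11111111.11110000.00000000.00000000
Count leading 1s
Prefix: /12


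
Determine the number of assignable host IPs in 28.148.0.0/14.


Host bits = 32 - 14 = 18
Total addresses = 2^18 = 262144
Usable = total - 2 (network and broadcast)
Usable hosts: 262142


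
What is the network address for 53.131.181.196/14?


IP:   00110101.10000011.10110101.11000100
Mask: 11111111.11111100.00000000.00000000
AND operation:
Net:  00110101.10000000.00000000.00000000
Network: 53.128.0.0/14


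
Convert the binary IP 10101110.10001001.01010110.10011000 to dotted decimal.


10101110 = 174
10001001 = 137
01010110 = 86
10011000 = 152
IP: 174.137.86.152


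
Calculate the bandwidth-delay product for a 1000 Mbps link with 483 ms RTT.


BDP = bandwidth * RTT
= 1000 Mbps * 483 ms
= 1000 * 1e6 * 483 / 1000 bits
= 483000000 bits
= 60375000 bytes
= 58959.9609 KB
BDP = 483000000 bits (60375000 bytes)


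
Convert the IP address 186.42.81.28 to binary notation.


186 = 10111010
42 = 00101010
81 = 01010001
28 = 00011100
Binary: 10111010.00101010.01010001.00011100


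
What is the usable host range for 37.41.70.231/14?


Network: 37.40.0.0
Broadcast: 37.43.255.255
First usable = network + 1
Last usable = broadcast - 1
Range: 37.40.0.1 to 37.43.255.254


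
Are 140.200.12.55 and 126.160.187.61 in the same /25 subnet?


Mask: 255.255.255.128
140.200.12.55 AND mask = 140.200.12.0
126.160.187.61 AND mask = 126.160.187.0
No, different subnets (140.200.12.0 vs 126.160.187.0)


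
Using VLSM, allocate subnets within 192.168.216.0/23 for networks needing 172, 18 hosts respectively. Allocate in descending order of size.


172 hosts -> /24 (254 usable): 192.168.216.0/24
18 hosts -> /27 (30 usable): 192.168.217.0/27
Allocation: 192.168.216.0/24 (172 hosts, 254 usable); 192.168.217.0/27 (18 hosts, 30 usable)


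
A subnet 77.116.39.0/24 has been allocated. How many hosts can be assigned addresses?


Host bits = 32 - 24 = 8
Total addresses = 2^8 = 256
Usable = total - 2 (network and broadcast)
Usable hosts: 254


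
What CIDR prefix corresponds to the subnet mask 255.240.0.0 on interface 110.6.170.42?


Binary: 11111111.11110000.00000000.00000000
Count leading 1s
Prefix: /12


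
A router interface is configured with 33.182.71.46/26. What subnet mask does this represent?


/26 means 26 network bits, 6 host bits
Binary: 11111111111111111111111111000000
Mask: 255.255.255.192


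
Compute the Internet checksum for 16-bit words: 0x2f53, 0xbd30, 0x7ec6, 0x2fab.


Sum all words (with carry folding):
+ 0x2f53 = 0x2f53
+ 0xbd30 = 0xec83
+ 0x7ec6 = 0x6b4a
+ 0x2fab = 0x9af5
One's complement: ~0x9af5
Checksum = 0x650a


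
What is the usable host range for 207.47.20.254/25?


Network: 207.47.20.128
Broadcast: 207.47.20.255
First usable = network + 1
Last usable = broadcast - 1
Range: 207.47.20.129 to 207.47.20.254


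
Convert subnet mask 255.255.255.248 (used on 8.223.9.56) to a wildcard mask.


Subnet mask: 255.255.255.248
Wildcard = 255.255.255.255 - subnet mask
255 - 255 = 0
255 - 255 = 0
255 - 255 = 0
255 - 248 = 7
Wildcard: 0.0.0.7


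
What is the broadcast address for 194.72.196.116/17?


Network: 194.72.128.0/17
Host bits = 15
Set all host bits to 1:
Broadcast: 194.72.255.255


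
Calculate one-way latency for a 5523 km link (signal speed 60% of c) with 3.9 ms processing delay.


Speed = 0.6 * 3e5 km/s = 180000 km/s
Propagation delay = 5523 / 180000 = 0.0307 s = 30.6833 ms
Processing delay = 3.9 ms
Total one-way latency = 34.5833 ms


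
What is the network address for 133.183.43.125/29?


IP:   10000101.10110111.00101011.01111101
Mask: 11111111.11111111.11111111.11111000
AND operation:
Net:  10000101.10110111.00101011.01111000
Network: 133.183.43.120/29


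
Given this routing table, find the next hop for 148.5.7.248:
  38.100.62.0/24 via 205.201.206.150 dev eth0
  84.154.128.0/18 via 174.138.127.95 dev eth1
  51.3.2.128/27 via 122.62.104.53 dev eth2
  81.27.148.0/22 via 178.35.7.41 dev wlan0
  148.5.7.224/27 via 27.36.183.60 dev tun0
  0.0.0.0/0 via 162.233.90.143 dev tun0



Longest prefix match for 148.5.7.248:
  /24 38.100.62.0: no
  /18 84.154.128.0: no
  /27 51.3.2.128: no
  /22 81.27.148.0: no
  /27 148.5.7.224: MATCH
  /0 0.0.0.0: MATCH
Selected: next-hop 27.36.183.60 via tun0 (matched /27)


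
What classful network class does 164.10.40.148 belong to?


First octet: 164
Binary: 10100100
10xxxxxx -> Class B (128-191)
Class B, default mask 255.255.0.0 (/16)


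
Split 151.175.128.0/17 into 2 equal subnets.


New prefix = 17 + 1 = 18
Each subnet has 16384 addresses
  151.175.128.0/18
  151.175.192.0/18
Subnets: 151.175.128.0/18, 151.175.192.0/18


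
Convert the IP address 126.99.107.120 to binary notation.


126 = 01111110
99 = 01100011
107 = 01101011
120 = 01111000
Binary: 01111110.01100011.01101011.01111000


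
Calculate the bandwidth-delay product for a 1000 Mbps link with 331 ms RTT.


BDP = bandwidth * RTT
= 1000 Mbps * 331 ms
= 1000 * 1e6 * 331 / 1000 bits
= 331000000 bits
= 41375000 bytes
= 40405.2734 KB
BDP = 331000000 bits (41375000 bytes)


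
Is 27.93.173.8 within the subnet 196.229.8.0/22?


Subnet network: 196.229.8.0
Test IP AND mask: 27.93.172.0
No, 27.93.173.8 is not in 196.229.8.0/22


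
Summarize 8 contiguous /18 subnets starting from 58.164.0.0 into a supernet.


Original prefix: /18
Number of subnets: 8 = 2^3
New prefix = 18 - 3 = 15
Supernet: 58.164.0.0/15


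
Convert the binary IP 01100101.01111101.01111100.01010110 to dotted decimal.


01100101 = 101
01111101 = 125
01111100 = 124
01010110 = 86
IP: 101.125.124.86


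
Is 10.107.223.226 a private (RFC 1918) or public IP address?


RFC 1918 private ranges:
  10.0.0.0/8 (10.0.0.0 - 10.255.255.255)
  172.16.0.0/12 (172.16.0.0 - 172.31.255.255)
  192.168.0.0/16 (192.168.0.0 - 192.168.255.255)
Private (in 10.0.0.0/8)


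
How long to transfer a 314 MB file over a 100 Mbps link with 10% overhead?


Effective throughput = 100 * (1 - 10/100) = 90 Mbps
File size in Mb = 314 * 8 = 2512 Mb
Time = 2512 / 90
Time = 27.9111 seconds


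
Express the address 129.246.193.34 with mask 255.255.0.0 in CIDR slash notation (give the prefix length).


Binary: 11111111.11111111.00000000.00000000
Count leading 1s
Prefix: /16


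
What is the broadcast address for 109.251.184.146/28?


Network: 109.251.184.144/28
Host bits = 4
Set all host bits to 1:
Broadcast: 109.251.184.159


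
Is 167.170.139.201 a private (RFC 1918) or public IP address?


RFC 1918 private ranges:
  10.0.0.0/8 (10.0.0.0 - 10.255.255.255)
  172.16.0.0/12 (172.16.0.0 - 172.31.255.255)
  192.168.0.0/16 (192.168.0.0 - 192.168.255.255)
Public (not in any RFC 1918 range)


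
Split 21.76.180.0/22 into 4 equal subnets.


New prefix = 22 + 2 = 24
Each subnet has 256 addresses
  21.76.180.0/24
  21.76.181.0/24
  21.76.182.0/24
  21.76.183.0/24
Subnets: 21.76.180.0/24, 21.76.181.0/24, 21.76.182.0/24, 21.76.183.0/24


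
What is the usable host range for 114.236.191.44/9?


Network: 114.128.0.0
Broadcast: 114.255.255.255
First usable = network + 1
Last usable = broadcast - 1
Range: 114.128.0.1 to 114.255.255.254


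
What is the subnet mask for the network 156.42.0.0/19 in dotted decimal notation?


/19 means 19 network bits, 13 host bits
Binary: 11111111111111111110000000000000
Mask: 255.255.224.0


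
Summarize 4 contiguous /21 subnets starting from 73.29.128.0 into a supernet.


Original prefix: /21
Number of subnets: 4 = 2^2
New prefix = 21 - 2 = 19
Supernet: 73.29.128.0/19


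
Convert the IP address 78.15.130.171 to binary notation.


78 = 01001110
15 = 00001111
130 = 10000010
171 = 10101011
Binary: 01001110.00001111.10000010.10101011


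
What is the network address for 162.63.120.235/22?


IP:   10100010.00111111.01111000.11101011
Mask: 11111111.11111111.11111100.00000000
AND operation:
Net:  10100010.00111111.01111000.00000000
Network: 162.63.120.0/22


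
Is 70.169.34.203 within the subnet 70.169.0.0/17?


Subnet network: 70.169.0.0
Test IP AND mask: 70.169.0.0
Yes, 70.169.34.203 is in 70.169.0.0/17


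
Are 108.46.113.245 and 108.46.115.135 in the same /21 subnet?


Mask: 255.255.248.0
108.46.113.245 AND mask = 108.46.112.0
108.46.115.135 AND mask = 108.46.112.0
Yes, same subnet (108.46.112.0)


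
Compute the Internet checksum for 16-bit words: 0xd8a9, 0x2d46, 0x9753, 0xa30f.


Sum all words (with carry folding):
+ 0xd8a9 = 0xd8a9
+ 0x2d46 = 0x05f0
+ 0x9753 = 0x9d43
+ 0xa30f = 0x4053
One's complement: ~0x4053
Checksum = 0xbfac


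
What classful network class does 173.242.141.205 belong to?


First octet: 173
Binary: 10101101
10xxxxxx -> Class B (128-191)
Class B, default mask 255.255.0.0 (/16)


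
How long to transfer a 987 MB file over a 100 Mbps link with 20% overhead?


Effective throughput = 100 * (1 - 20/100) = 80 Mbps
File size in Mb = 987 * 8 = 7896 Mb
Time = 7896 / 80
Time = 98.7 seconds


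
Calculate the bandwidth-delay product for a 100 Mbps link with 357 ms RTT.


BDP = bandwidth * RTT
= 100 Mbps * 357 ms
= 100 * 1e6 * 357 / 1000 bits
= 35700000 bits
= 4462500 bytes
= 4357.9102 KB
BDP = 35700000 bits (4462500 bytes)


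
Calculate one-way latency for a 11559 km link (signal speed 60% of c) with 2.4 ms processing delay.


Speed = 0.6 * 3e5 km/s = 180000 km/s
Propagation delay = 11559 / 180000 = 0.0642 s = 64.2167 ms
Processing delay = 2.4 ms
Total one-way latency = 66.6167 ms


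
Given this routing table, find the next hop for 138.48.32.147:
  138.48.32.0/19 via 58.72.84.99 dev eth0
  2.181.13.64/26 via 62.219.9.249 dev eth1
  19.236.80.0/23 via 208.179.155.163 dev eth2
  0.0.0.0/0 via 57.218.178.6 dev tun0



Longest prefix match for 138.48.32.147:
  /19 138.48.32.0: MATCH
  /26 2.181.13.64: no
  /23 19.236.80.0: no
  /0 0.0.0.0: MATCH
Selected: next-hop 58.72.84.99 via eth0 (matched /19)


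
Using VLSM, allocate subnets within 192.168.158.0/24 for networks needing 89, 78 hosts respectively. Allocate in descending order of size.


89 hosts -> /25 (126 usable): 192.168.158.0/25
78 hosts -> /25 (126 usable): 192.168.158.128/25
Allocation: 192.168.158.0/25 (89 hosts, 126 usable); 192.168.158.128/25 (78 hosts, 126 usable)


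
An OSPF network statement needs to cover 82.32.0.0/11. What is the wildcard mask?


Subnet mask: 255.224.0.0
Wildcard = 255.255.255.255 - subnet mask
255 - 255 = 0
255 - 224 = 31
255 - 0 = 255
255 - 0 = 255
Wildcard: 0.31.255.255


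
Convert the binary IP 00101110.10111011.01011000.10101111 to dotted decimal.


00101110 = 46
10111011 = 187
01011000 = 88
10101111 = 175
IP: 46.187.88.175


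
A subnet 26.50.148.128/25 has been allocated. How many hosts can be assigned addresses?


Host bits = 32 - 25 = 7
Total addresses = 2^7 = 128
Usable = total - 2 (network and broadcast)
Usable hosts: 126


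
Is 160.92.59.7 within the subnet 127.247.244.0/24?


Subnet network: 127.247.244.0
Test IP AND mask: 160.92.59.0
No, 160.92.59.7 is not in 127.247.244.0/24


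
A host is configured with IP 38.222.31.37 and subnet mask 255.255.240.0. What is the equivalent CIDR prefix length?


Binary: 11111111.11111111.11110000.00000000
Count leading 1s
Prefix: /20


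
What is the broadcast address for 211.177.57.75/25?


Network: 211.177.57.0/25
Host bits = 7
Set all host bits to 1:
Broadcast: 211.177.57.127


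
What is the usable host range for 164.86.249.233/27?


Network: 164.86.249.224
Broadcast: 164.86.249.255
First usable = network + 1
Last usable = broadcast - 1
Range: 164.86.249.225 to 164.86.249.254


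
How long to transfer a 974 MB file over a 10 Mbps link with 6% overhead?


Effective throughput = 10 * (1 - 6/100) = 9.4 Mbps
File size in Mb = 974 * 8 = 7792 Mb
Time = 7792 / 9.4
Time = 828.9362 seconds


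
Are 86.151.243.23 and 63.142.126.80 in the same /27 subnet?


Mask: 255.255.255.224
86.151.243.23 AND mask = 86.151.243.0
63.142.126.80 AND mask = 63.142.126.64
No, different subnets (86.151.243.0 vs 63.142.126.64)


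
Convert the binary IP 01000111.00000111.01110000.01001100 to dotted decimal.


01000111 = 71
00000111 = 7
01110000 = 112
01001100 = 76
IP: 71.7.112.76


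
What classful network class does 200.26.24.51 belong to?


First octet: 200
Binary: 11001000
110xxxxx -> Class C (192-223)
Class C, default mask 255.255.255.0 (/24)


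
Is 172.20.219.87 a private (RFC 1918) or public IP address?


RFC 1918 private ranges:
  10.0.0.0/8 (10.0.0.0 - 10.255.255.255)
  172.16.0.0/12 (172.16.0.0 - 172.31.255.255)
  192.168.0.0/16 (192.168.0.0 - 192.168.255.255)
Private (in 172.16.0.0/12)


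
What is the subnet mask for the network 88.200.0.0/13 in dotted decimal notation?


/13 means 13 network bits, 19 host bits
Binary: 11111111111110000000000000000000
Mask: 255.248.0.0


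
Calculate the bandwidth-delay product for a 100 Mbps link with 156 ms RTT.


BDP = bandwidth * RTT
= 100 Mbps * 156 ms
= 100 * 1e6 * 156 / 1000 bits
= 15600000 bits
= 1950000 bytes
= 1904.2969 KB
BDP = 15600000 bits (1950000 bytes)


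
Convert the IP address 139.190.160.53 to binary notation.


139 = 10001011
190 = 10111110
160 = 10100000
53 = 00110101
Binary: 10001011.10111110.10100000.00110101


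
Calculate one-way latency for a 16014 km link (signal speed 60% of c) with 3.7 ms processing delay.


Speed = 0.6 * 3e5 km/s = 180000 km/s
Propagation delay = 16014 / 180000 = 0.089 s = 88.9667 ms
Processing delay = 3.7 ms
Total one-way latency = 92.6667 ms


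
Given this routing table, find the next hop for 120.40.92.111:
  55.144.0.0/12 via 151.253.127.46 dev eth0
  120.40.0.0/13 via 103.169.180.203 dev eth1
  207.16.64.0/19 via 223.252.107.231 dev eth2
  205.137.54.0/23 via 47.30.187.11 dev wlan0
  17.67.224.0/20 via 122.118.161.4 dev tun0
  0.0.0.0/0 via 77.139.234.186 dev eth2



Longest prefix match for 120.40.92.111:
  /12 55.144.0.0: no
  /13 120.40.0.0: MATCH
  /19 207.16.64.0: no
  /23 205.137.54.0: no
  /20 17.67.224.0: no
  /0 0.0.0.0: MATCH
Selected: next-hop 103.169.180.203 via eth1 (matched /13)


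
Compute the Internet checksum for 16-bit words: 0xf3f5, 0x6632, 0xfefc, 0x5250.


Sum all words (with carry folding):
+ 0xf3f5 = 0xf3f5
+ 0x6632 = 0x5a28
+ 0xfefc = 0x5925
+ 0x5250 = 0xab75
One's complement: ~0xab75
Checksum = 0x548a


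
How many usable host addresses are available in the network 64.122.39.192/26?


Host bits = 32 - 26 = 6
Total addresses = 2^6 = 64
Usable = total - 2 (network and broadcast)
Usable hosts: 62


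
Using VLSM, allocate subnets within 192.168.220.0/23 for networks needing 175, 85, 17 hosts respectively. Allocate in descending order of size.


175 hosts -> /24 (254 usable): 192.168.220.0/24
85 hosts -> /25 (126 usable): 192.168.221.0/25
17 hosts -> /27 (30 usable): 192.168.221.128/27
Allocation: 192.168.220.0/24 (175 hosts, 254 usable); 192.168.221.0/25 (85 hosts, 126 usable); 192.168.221.128/27 (17 hosts, 30 usable)


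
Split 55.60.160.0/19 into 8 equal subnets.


New prefix = 19 + 3 = 22
Each subnet has 1024 addresses
  55.60.160.0/22
  55.60.164.0/22
  55.60.168.0/22
  55.60.172.0/22
  55.60.176.0/22
  55.60.180.0/22
  55.60.184.0/22
  55.60.188.0/22
Subnets: 55.60.160.0/22, 55.60.164.0/22, 55.60.168.0/22, 55.60.172.0/22, 55.60.176.0/22, 55.60.180.0/22, 55.60.184.0/22, 55.60.188.0/22


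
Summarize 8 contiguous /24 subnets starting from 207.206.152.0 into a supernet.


Original prefix: /24
Number of subnets: 8 = 2^3
New prefix = 24 - 3 = 21
Supernet: 207.206.152.0/21


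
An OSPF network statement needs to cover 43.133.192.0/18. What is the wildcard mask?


Subnet mask: 255.255.192.0
Wildcard = 255.255.255.255 - subnet mask
255 - 255 = 0
255 - 255 = 0
255 - 192 = 63
255 - 0 = 255
Wildcard: 0.0.63.255


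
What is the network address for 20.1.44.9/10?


IP:   00010100.00000001.00101100.00001001
Mask: 11111111.11000000.00000000.00000000
AND operation:
Net:  00010100.00000000.00000000.00000000
Network: 20.0.0.0/10


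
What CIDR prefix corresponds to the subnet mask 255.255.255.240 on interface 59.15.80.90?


Binary: 11111111.11111111.11111111.11110000
Count leading 1s
Prefix: /28


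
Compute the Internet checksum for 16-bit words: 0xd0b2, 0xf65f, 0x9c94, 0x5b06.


Sum all words (with carry folding):
+ 0xd0b2 = 0xd0b2
+ 0xf65f = 0xc712
+ 0x9c94 = 0x63a7
+ 0x5b06 = 0xbead
One's complement: ~0xbead
Checksum = 0x4152


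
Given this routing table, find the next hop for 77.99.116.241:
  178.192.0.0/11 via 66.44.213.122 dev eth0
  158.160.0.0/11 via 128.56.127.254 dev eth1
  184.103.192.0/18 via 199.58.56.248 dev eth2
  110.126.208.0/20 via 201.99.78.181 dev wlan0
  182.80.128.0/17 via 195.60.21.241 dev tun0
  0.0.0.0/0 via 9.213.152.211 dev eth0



Longest prefix match for 77.99.116.241:
  /11 178.192.0.0: no
  /11 158.160.0.0: no
  /18 184.103.192.0: no
  /20 110.126.208.0: no
  /17 182.80.128.0: no
  /0 0.0.0.0: MATCH
Selected: next-hop 9.213.152.211 via eth0 (matched /0)


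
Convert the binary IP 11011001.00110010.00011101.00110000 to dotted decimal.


11011001 = 217
00110010 = 50
00011101 = 29
00110000 = 48
IP: 217.50.29.48


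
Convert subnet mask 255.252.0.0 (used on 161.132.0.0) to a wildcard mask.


Subnet mask: 255.252.0.0
Wildcard = 255.255.255.255 - subnet mask
255 - 255 = 0
255 - 252 = 3
255 - 0 = 255
255 - 0 = 255
Wildcard: 0.3.255.255


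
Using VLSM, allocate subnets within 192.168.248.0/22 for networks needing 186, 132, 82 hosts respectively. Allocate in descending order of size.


186 hosts -> /24 (254 usable): 192.168.248.0/24
132 hosts -> /24 (254 usable): 192.168.249.0/24
82 hosts -> /25 (126 usable): 192.168.250.0/25
Allocation: 192.168.248.0/24 (186 hosts, 254 usable); 192.168.249.0/24 (132 hosts, 254 usable); 192.168.250.0/25 (82 hosts, 126 usable)


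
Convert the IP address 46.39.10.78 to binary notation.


46 = 00101110
39 = 00100111
10 = 00001010
78 = 01001110
Binary: 00101110.00100111.00001010.01001110


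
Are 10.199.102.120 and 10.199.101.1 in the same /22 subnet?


Mask: 255.255.252.0
10.199.102.120 AND mask = 10.199.100.0
10.199.101.1 AND mask = 10.199.100.0
Yes, same subnet (10.199.100.0)


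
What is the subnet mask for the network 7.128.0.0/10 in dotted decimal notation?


/10 means 10 network bits, 22 host bits
Binary: 11111111110000000000000000000000
Mask: 255.192.0.0


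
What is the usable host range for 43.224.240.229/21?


Network: 43.224.240.0
Broadcast: 43.224.247.255
First usable = network + 1
Last usable = broadcast - 1
Range: 43.224.240.1 to 43.224.247.254


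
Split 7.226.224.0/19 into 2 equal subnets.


New prefix = 19 + 1 = 20
Each subnet has 4096 addresses
  7.226.224.0/20
  7.226.240.0/20
Subnets: 7.226.224.0/20, 7.226.240.0/20


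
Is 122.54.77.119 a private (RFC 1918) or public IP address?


RFC 1918 private ranges:
  10.0.0.0/8 (10.0.0.0 - 10.255.255.255)
  172.16.0.0/12 (172.16.0.0 - 172.31.255.255)
  192.168.0.0/16 (192.168.0.0 - 192.168.255.255)
Public (not in any RFC 1918 range)


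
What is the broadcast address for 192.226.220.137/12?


Network: 192.224.0.0/12
Host bits = 20
Set all host bits to 1:
Broadcast: 192.239.255.255


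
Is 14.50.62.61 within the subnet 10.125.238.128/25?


Subnet network: 10.125.238.128
Test IP AND mask: 14.50.62.0
No, 14.50.62.61 is not in 10.125.238.128/25


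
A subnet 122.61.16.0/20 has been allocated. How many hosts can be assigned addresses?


Host bits = 32 - 20 = 12
Total addresses = 2^12 = 4096
Usable = total - 2 (network and broadcast)
Usable hosts: 4094


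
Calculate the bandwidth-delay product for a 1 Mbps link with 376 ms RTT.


BDP = bandwidth * RTT
= 1 Mbps * 376 ms
= 1 * 1e6 * 376 / 1000 bits
= 376000 bits
= 47000 bytes
= 45.8984 KB
BDP = 376000 bits (47000 bytes)


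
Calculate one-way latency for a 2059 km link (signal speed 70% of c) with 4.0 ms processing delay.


Speed = 0.7 * 3e5 km/s = 210000 km/s
Propagation delay = 2059 / 210000 = 0.0098 s = 9.8048 ms
Processing delay = 4.0 ms
Total one-way latency = 13.8048 ms


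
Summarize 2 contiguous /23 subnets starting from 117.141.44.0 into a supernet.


Original prefix: /23
Number of subnets: 2 = 2^1
New prefix = 23 - 1 = 22
Supernet: 117.141.44.0/22


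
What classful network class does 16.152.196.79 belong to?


First octet: 16
Binary: 00010000
0xxxxxxx -> Class A (1-126)
Class A, default mask 255.0.0.0 (/8)


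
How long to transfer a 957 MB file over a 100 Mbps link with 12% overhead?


Effective throughput = 100 * (1 - 12/100) = 88 Mbps
File size in Mb = 957 * 8 = 7656 Mb
Time = 7656 / 88
Time = 87 seconds


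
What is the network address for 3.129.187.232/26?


IP:   00000011.10000001.10111011.11101000
Mask: 11111111.11111111.11111111.11000000
AND operation:
Net:  00000011.10000001.10111011.11000000
Network: 3.129.187.192/26


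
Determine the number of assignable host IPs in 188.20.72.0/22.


Host bits = 32 - 22 = 10
Total addresses = 2^10 = 1024
Usable = total - 2 (network and broadcast)
Usable hosts: 1022


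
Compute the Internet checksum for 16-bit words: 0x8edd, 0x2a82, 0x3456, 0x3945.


Sum all words (with carry folding):
+ 0x8edd = 0x8edd
+ 0x2a82 = 0xb95f
+ 0x3456 = 0xedb5
+ 0x3945 = 0x26fb
One's complement: ~0x26fb
Checksum = 0xd904


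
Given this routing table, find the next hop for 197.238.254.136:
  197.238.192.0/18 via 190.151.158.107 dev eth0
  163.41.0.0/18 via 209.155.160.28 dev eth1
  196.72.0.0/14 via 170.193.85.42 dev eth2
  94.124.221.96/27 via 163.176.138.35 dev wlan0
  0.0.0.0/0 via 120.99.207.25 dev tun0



Longest prefix match for 197.238.254.136:
  /18 197.238.192.0: MATCH
  /18 163.41.0.0: no
  /14 196.72.0.0: no
  /27 94.124.221.96: no
  /0 0.0.0.0: MATCH
Selected: next-hop 190.151.158.107 via eth0 (matched /18)


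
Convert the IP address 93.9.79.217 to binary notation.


93 = 01011101
9 = 00001001
79 = 01001111
217 = 11011001
Binary: 01011101.00001001.01001111.11011001


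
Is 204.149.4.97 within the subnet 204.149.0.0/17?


Subnet network: 204.149.0.0
Test IP AND mask: 204.149.0.0
Yes, 204.149.4.97 is in 204.149.0.0/17


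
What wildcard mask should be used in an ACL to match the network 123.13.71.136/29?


Subnet mask: 255.255.255.248
Wildcard = 255.255.255.255 - subnet mask
255 - 255 = 0
255 - 255 = 0
255 - 255 = 0
255 - 248 = 7
Wildcard: 0.0.0.7


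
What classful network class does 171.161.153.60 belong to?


First octet: 171
Binary: 10101011
10xxxxxx -> Class B (128-191)
Class B, default mask 255.255.0.0 (/16)


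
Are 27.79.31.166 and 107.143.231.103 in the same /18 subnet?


Mask: 255.255.192.0
27.79.31.166 AND mask = 27.79.0.0
107.143.231.103 AND mask = 107.143.192.0
No, different subnets (27.79.0.0 vs 107.143.192.0)


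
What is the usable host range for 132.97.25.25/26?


Network: 132.97.25.0
Broadcast: 132.97.25.63
First usable = network + 1
Last usable = broadcast - 1
Range: 132.97.25.1 to 132.97.25.62


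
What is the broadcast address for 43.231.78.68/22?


Network: 43.231.76.0/22
Host bits = 10
Set all host bits to 1:
Broadcast: 43.231.79.255


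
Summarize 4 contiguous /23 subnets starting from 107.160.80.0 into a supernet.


Original prefix: /23
Number of subnets: 4 = 2^2
New prefix = 23 - 2 = 21
Supernet: 107.160.80.0/21


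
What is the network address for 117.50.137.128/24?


IP:   01110101.00110010.10001001.10000000
Mask: 11111111.11111111.11111111.00000000
AND operation:
Net:  01110101.00110010.10001001.00000000
Network: 117.50.137.0/24


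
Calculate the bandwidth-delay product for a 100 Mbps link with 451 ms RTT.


BDP = bandwidth * RTT
= 100 Mbps * 451 ms
= 100 * 1e6 * 451 / 1000 bits
= 45100000 bits
= 5637500 bytes
= 5505.3711 KB
BDP = 45100000 bits (5637500 bytes)


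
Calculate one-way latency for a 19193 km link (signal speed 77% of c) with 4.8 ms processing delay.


Speed = 0.77 * 3e5 km/s = 231000 km/s
Propagation delay = 19193 / 231000 = 0.0831 s = 83.0866 ms
Processing delay = 4.8 ms
Total one-way latency = 87.8866 ms


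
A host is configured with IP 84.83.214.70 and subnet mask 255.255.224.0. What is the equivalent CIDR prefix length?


Binary: 11111111.11111111.11100000.00000000
Count leading 1s
Prefix: /19


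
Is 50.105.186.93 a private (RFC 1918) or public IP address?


RFC 1918 private ranges:
  10.0.0.0/8 (10.0.0.0 - 10.255.255.255)
  172.16.0.0/12 (172.16.0.0 - 172.31.255.255)
  192.168.0.0/16 (192.168.0.0 - 192.168.255.255)
Public (not in any RFC 1918 range)


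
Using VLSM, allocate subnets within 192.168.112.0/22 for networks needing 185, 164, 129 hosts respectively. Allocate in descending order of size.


185 hosts -> /24 (254 usable): 192.168.112.0/24
164 hosts -> /24 (254 usable): 192.168.113.0/24
129 hosts -> /24 (254 usable): 192.168.114.0/24
Allocation: 192.168.112.0/24 (185 hosts, 254 usable); 192.168.113.0/24 (164 hosts, 254 usable); 192.168.114.0/24 (129 hosts, 254 usable)


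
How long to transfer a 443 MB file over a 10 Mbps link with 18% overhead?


Effective throughput = 10 * (1 - 18/100) = 8.2 Mbps
File size in Mb = 443 * 8 = 3544 Mb
Time = 3544 / 8.2
Time = 432.1951 seconds


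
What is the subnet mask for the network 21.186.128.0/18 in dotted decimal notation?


/18 means 18 network bits, 14 host bits
Binary: 11111111111111111100000000000000
Mask: 255.255.192.0


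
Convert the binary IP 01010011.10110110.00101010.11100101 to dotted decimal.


01010011 = 83
10110110 = 182
00101010 = 42
11100101 = 229
IP: 83.182.42.229


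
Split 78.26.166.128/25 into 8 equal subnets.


New prefix = 25 + 3 = 28
Each subnet has 16 addresses
  78.26.166.128/28
  78.26.166.144/28
  78.26.166.160/28
  78.26.166.176/28
  78.26.166.192/28
  78.26.166.208/28
  78.26.166.224/28
  78.26.166.240/28
Subnets: 78.26.166.128/28, 78.26.166.144/28, 78.26.166.160/28, 78.26.166.176/28, 78.26.166.192/28, 78.26.166.208/28, 78.26.166.224/28, 78.26.166.240/28


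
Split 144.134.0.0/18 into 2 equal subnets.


New prefix = 18 + 1 = 19
Each subnet has 8192 addresses
  144.134.0.0/19
  144.134.32.0/19
Subnets: 144.134.0.0/19, 144.134.32.0/19


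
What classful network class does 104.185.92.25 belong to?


First octet: 104
Binary: 01101000
0xxxxxxx -> Class A (1-126)
Class A, default mask 255.0.0.0 (/8)


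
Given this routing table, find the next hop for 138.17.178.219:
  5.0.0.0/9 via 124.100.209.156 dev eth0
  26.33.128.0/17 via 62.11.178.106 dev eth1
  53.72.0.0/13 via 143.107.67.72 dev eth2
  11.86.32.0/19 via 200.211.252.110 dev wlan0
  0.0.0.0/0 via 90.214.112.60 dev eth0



Longest prefix match for 138.17.178.219:
  /9 5.0.0.0: no
  /17 26.33.128.0: no
  /13 53.72.0.0: no
  /19 11.86.32.0: no
  /0 0.0.0.0: MATCH
Selected: next-hop 90.214.112.60 via eth0 (matched /0)


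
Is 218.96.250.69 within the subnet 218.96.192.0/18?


Subnet network: 218.96.192.0
Test IP AND mask: 218.96.192.0
Yes, 218.96.250.69 is in 218.96.192.0/18


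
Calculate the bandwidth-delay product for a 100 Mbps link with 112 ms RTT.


BDP = bandwidth * RTT
= 100 Mbps * 112 ms
= 100 * 1e6 * 112 / 1000 bits
= 11200000 bits
= 1400000 bytes
= 1367.1875 KB
BDP = 11200000 bits (1400000 bytes)


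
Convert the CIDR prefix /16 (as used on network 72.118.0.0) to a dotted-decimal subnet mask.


/16 means 16 network bits, 16 host bits
Binary: 11111111111111110000000000000000
Mask: 255.255.0.0


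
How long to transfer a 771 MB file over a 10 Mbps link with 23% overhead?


Effective throughput = 10 * (1 - 23/100) = 7.7 Mbps
File size in Mb = 771 * 8 = 6168 Mb
Time = 6168 / 7.7
Time = 801.039 seconds


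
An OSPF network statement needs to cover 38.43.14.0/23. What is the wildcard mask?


Subnet mask: 255.255.254.0
Wildcard = 255.255.255.255 - subnet mask
255 - 255 = 0
255 - 255 = 0
255 - 254 = 1
255 - 0 = 255
Wildcard: 0.0.1.255


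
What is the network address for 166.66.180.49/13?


IP:   10100110.01000010.10110100.00110001
Mask: 11111111.11111000.00000000.00000000
AND operation:
Net:  10100110.01000000.00000000.00000000
Network: 166.64.0.0/13


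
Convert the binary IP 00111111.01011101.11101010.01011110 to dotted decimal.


00111111 = 63
01011101 = 93
11101010 = 234
01011110 = 94
IP: 63.93.234.94


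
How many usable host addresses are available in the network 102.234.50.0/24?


Host bits = 32 - 24 = 8
Total addresses = 2^8 = 256
Usable = total - 2 (network and broadcast)
Usable hosts: 254


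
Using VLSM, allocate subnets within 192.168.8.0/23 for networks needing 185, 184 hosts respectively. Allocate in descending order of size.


185 hosts -> /24 (254 usable): 192.168.8.0/24
184 hosts -> /24 (254 usable): 192.168.9.0/24
Allocation: 192.168.8.0/24 (185 hosts, 254 usable); 192.168.9.0/24 (184 hosts, 254 usable)


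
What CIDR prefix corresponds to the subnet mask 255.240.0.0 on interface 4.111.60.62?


Binary: 11111111.11110000.00000000.00000000
Count leading 1s
Prefix: /12


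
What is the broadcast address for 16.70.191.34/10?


Network: 16.64.0.0/10
Host bits = 22
Set all host bits to 1:
Broadcast: 16.127.255.255


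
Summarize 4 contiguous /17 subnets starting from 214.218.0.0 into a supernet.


Original prefix: /17
Number of subnets: 4 = 2^2
New prefix = 17 - 2 = 15
Supernet: 214.218.0.0/15


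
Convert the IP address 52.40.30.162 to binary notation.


52 = 00110100
40 = 00101000
30 = 00011110
162 = 10100010
Binary: 00110100.00101000.00011110.10100010


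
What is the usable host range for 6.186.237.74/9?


Network: 6.128.0.0
Broadcast: 6.255.255.255
First usable = network + 1
Last usable = broadcast - 1
Range: 6.128.0.1 to 6.255.255.254


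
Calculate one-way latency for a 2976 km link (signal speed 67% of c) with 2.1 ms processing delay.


Speed = 0.67 * 3e5 km/s = 201000 km/s
Propagation delay = 2976 / 201000 = 0.0148 s = 14.806 ms
Processing delay = 2.1 ms
Total one-way latency = 16.906 ms


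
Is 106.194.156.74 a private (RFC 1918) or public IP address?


RFC 1918 private ranges:
  10.0.0.0/8 (10.0.0.0 - 10.255.255.255)
  172.16.0.0/12 (172.16.0.0 - 172.31.255.255)
  192.168.0.0/16 (192.168.0.0 - 192.168.255.255)
Public (not in any RFC 1918 range)


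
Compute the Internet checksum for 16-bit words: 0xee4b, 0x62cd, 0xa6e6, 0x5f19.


Sum all words (with carry folding):
+ 0xee4b = 0xee4b
+ 0x62cd = 0x5119
+ 0xa6e6 = 0xf7ff
+ 0x5f19 = 0x5719
One's complement: ~0x5719
Checksum = 0xa8e6


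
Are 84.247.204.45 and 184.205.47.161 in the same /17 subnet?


Mask: 255.255.128.0
84.247.204.45 AND mask = 84.247.128.0
184.205.47.161 AND mask = 184.205.0.0
No, different subnets (84.247.128.0 vs 184.205.0.0)


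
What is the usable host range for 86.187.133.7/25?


Network: 86.187.133.0
Broadcast: 86.187.133.127
First usable = network + 1
Last usable = broadcast - 1
Range: 86.187.133.1 to 86.187.133.126


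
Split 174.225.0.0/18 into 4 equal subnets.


New prefix = 18 + 2 = 20
Each subnet has 4096 addresses
  174.225.0.0/20
  174.225.16.0/20
  174.225.32.0/20
  174.225.48.0/20
Subnets: 174.225.0.0/20, 174.225.16.0/20, 174.225.32.0/20, 174.225.48.0/20
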